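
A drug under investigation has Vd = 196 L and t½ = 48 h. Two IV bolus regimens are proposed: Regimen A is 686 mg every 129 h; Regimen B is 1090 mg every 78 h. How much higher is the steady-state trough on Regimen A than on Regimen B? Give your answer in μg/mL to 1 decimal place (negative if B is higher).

-2.0 μg/mL

Regimen A: f = (1/2)^(129/48) ≈ 0.1552; Cmin,ss = (686/196)·f/(1−f) ≈ 0.643 μg/mL.
Regimen B: f = (1/2)^(78/48) ≈ 0.3242; Cmin,ss = (1090/196)·f/(1−f) ≈ 2.668 μg/mL.
Difference ≈ 0.643 − 2.668 ≈ -2.025 μg/mL.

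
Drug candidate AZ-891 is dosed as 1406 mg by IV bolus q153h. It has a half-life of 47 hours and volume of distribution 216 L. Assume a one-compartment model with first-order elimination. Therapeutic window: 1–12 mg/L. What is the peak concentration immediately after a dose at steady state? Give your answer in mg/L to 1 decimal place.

7.3 mg/L

Over one 153-h interval, 153/47 ≈ 3.2553 half-lives elapse, leaving f ≈ 0.1047 of each dose.
Accumulation ratio R = 1/(1 − f) ≈ 1/0.8953 ≈ 1.1169.
Each bolus raises the concentration by D/Vd = 1406/216 ≈ 6.509 mg/L.
Steady-state peak Cmax,ss = C₀·R ≈ 6.509 × 1.1169 ≈ 7.270 mg/L.
Peak 7.3 mg/L vs MTC 12 mg/L: below toxic threshold.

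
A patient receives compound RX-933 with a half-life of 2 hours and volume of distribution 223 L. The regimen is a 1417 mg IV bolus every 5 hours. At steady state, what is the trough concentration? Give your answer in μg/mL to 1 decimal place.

1.4 μg/mL

τ/t½ = 5/2 ≈ 2.5, so fraction remaining f = (1/2)^(5/2) ≈ 0.1768.
Each bolus raises the concentration by D/Vd = 1417/223 ≈ 6.354 μg/mL.
Steady-state trough Cmin,ss = C₀·f/(1−f) ≈ 6.354 × 0.1768/0.8232 ≈ 1.365 μg/mL.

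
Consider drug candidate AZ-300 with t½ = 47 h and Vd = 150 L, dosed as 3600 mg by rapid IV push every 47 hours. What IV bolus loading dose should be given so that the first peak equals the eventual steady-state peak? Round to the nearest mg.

7200 mg

f = (1/2)^(47/47) ≈ 0.500000; accumulation ratio R = 1/(1−f) ≈ 2.00000.
Loading dose to hit Cmax,ss on first dose: D_load = D_maint·R ≈ 3600 × 2.00000 ≈ 7200.00 mg.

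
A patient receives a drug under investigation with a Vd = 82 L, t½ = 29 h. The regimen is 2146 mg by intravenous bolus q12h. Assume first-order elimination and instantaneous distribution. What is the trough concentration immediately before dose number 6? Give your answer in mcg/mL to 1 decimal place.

60.0 mcg/mL

f = (1/2)^(τ/t½) = (1/2)^(12/29) ≈ 0.7506.
C₀ = D/Vd = 2146/82 ≈ 26.171 mcg/mL.
Before the 6th dose, 5 doses have been given. Superposition: Cmin = C₀·(f + f² + … + f^5).
≈ 26.171 × (0.7506 + 0.5634 + 0.4229 + 0.3174 + 0.2383) ≈ 26.171 × 2.2926 ≈ 60.000 mcg/mL.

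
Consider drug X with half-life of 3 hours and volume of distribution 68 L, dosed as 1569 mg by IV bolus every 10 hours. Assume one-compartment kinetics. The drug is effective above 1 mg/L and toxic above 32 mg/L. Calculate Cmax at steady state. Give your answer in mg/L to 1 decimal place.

k = ln2/t½ = ln2/3 ≈ 0.231049 h⁻¹; fraction remaining f = e^(−kτ) = e^(−0.231049×10) ≈ 0.0992.
Accumulation ratio R = 1/(1 − f) ≈ 1/0.9008 ≈ 1.1101.
Each bolus raises the concentration by D/Vd = 1569/68 ≈ 23.074 mg/L.
Steady-state peak Cmax,ss = C₀·R ≈ 23.074 × 1.1101 ≈ 25.614 mg/L.
Peak 25.6 mg/L vs MTC 32 mg/L: below toxic threshold.

25.6 mg/L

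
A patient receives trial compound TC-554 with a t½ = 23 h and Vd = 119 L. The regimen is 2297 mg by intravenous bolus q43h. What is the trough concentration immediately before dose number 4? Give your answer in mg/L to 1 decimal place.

f = (1/2)^(τ/t½) = (1/2)^(43/23) ≈ 0.2737.
C₀ = D/Vd = 2297/119 ≈ 19.303 mg/L.
Before the 4th dose, 3 doses have been given. Superposition: Cmin = C₀·(f + f² + … + f^3).
≈ 19.303 × (0.2737 + 0.0749 + 0.0205) ≈ 19.303 × 0.3691 ≈ 7.125 mg/L.

7.1 mg/L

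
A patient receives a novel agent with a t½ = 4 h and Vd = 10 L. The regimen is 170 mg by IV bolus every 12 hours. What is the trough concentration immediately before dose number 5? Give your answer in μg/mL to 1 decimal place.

2.4 μg/mL

f = (1/2)^(τ/t½) = (1/2)^(12/4) ≈ 0.1250.
C₀ = D/Vd = 170/10 ≈ 17.000 μg/mL.
Before the 5th dose, 4 doses have been given. Superposition: Cmin = C₀·(f + f² + … + f^4).
≈ 17.000 × (0.1250 + 0.0156 + 0.0020 + 0.0002) ≈ 17.000 × 0.1428 ≈ 2.428 μg/mL.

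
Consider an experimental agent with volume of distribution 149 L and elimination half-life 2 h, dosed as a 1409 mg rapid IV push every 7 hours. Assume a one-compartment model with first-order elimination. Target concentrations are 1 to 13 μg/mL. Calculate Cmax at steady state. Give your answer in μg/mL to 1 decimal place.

Over one 7-h interval, 7/2 ≈ 3.5 half-lives elapse, leaving f ≈ 0.0884 of each dose.
At steady state, accumulation factor R = 1/(1 − e^(−kτ)) ≈ 1.0970.
Single-dose peak C₀ = D/Vd = 1409/149 ≈ 9.456 μg/mL.
Steady-state peak Cmax,ss = C₀·R ≈ 9.456 × 1.0970 ≈ 10.373 μg/mL.
Peak 10.4 μg/mL vs MTC 13 μg/mL: below toxic threshold.

10.4 μg/mL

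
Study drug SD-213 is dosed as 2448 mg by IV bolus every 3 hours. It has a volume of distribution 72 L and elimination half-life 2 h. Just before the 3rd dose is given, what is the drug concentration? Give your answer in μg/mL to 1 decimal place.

f = (1/2)^(τ/t½) = (1/2)^(3/2) ≈ 0.3536.
C₀ = D/Vd = 2448/72 ≈ 34.000 μg/mL.
Before the 3rd dose, 2 doses have been given. Superposition: Cmin = C₀·(f + f²).
≈ 34.000 × (0.3536 + 0.1250) ≈ 34.000 × 0.4786 ≈ 16.272 μg/mL.

16.3 μg/mL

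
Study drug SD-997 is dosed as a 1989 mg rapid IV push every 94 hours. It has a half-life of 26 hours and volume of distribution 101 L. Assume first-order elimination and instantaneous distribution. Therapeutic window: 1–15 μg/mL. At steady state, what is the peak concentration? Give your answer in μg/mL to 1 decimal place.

21.4 μg/mL

Over one 94-h interval, 94/26 ≈ 3.6154 half-lives elapse, leaving f ≈ 0.0816 of each dose.
Accumulation ratio R = 1/(1 − f) ≈ 1/0.9184 ≈ 1.0889.
Single-dose peak C₀ = D/Vd = 1989/101 ≈ 19.693 μg/mL.
Steady-state peak Cmax,ss = C₀·R ≈ 19.693 × 1.0889 ≈ 21.444 μg/mL.
Peak 21.4 μg/mL vs MTC 15 μg/mL: exceeds toxic threshold.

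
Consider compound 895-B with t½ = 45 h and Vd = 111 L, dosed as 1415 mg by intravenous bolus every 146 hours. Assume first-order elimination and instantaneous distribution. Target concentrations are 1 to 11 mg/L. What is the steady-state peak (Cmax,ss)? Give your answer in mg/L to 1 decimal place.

k = ln2/t½ = ln2/45 ≈ 0.015403 h⁻¹; fraction remaining f = e^(−kτ) = e^(−0.015403×146) ≈ 0.1055.
Accumulation ratio R = 1/(1 − f) ≈ 1/0.8945 ≈ 1.1179.
Each bolus raises the concentration by D/Vd = 1415/111 ≈ 12.748 mg/L.
Steady-state peak Cmax,ss = C₀·R ≈ 12.748 × 1.1179 ≈ 14.251 mg/L.
Peak 14.3 mg/L vs MTC 11 mg/L: exceeds toxic threshold.

14.3 mg/L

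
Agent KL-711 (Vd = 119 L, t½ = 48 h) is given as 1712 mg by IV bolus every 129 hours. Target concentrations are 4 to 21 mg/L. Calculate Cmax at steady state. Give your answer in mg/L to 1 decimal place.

Over one 129-h interval, 129/48 ≈ 2.6875 half-lives elapse, leaving f ≈ 0.1552 of each dose.
At steady state, accumulation factor R = 1/(1 − e^(−kτ)) ≈ 1.1837.
Single-dose peak C₀ = D/Vd = 1712/119 ≈ 14.387 mg/L.
Steady-state peak Cmax,ss = C₀·R ≈ 14.387 × 1.1837 ≈ 17.030 mg/L.
Peak 17.0 mg/L vs MTC 21 mg/L: below toxic threshold.

17.0 mg/L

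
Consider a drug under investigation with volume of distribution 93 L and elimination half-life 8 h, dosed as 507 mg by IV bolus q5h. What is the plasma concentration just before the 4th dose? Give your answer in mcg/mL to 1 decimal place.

7.3 mcg/mL

f = (1/2)^(τ/t½) = (1/2)^(5/8) ≈ 0.6484.
C₀ = D/Vd = 507/93 ≈ 5.452 mcg/mL.
Before the 4th dose, 3 doses have been given. Superposition: Cmin = C₀·(f + f² + … + f^3).
≈ 5.452 × (0.6484 + 0.4204 + 0.2726) ≈ 5.452 × 1.3414 ≈ 7.313 mcg/mL.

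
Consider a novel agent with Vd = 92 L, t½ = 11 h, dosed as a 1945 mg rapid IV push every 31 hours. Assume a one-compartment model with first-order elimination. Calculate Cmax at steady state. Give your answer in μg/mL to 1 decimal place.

24.6 μg/mL

k = ln2/t½ = ln2/11 ≈ 0.063013 h⁻¹; fraction remaining f = e^(−kτ) = e^(−0.063013×31) ≈ 0.1418.
At steady state, accumulation factor R = 1/(1 − e^(−kτ)) ≈ 1.1652.
Each bolus raises the concentration by D/Vd = 1945/92 ≈ 21.141 μg/mL.
Steady-state peak Cmax,ss = C₀·R ≈ 21.141 × 1.1652 ≈ 24.633 μg/mL.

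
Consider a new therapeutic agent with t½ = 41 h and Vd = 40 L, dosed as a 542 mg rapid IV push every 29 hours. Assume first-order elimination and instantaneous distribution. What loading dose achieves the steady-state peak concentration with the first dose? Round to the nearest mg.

f = (1/2)^(29/41) ≈ 0.612458; accumulation ratio R = 1/(1−f) ≈ 2.58037.
Loading dose to hit Cmax,ss on first dose: D_load = D_maint·R ≈ 542 × 2.58037 ≈ 1398.56 mg.

1399 mg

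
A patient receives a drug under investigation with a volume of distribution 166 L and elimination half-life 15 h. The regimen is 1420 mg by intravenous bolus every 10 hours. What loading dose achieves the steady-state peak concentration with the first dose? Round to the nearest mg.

f = (1/2)^(10/15) ≈ 0.629961; accumulation ratio R = 1/(1−f) ≈ 2.70242.
Loading dose to hit Cmax,ss on first dose: D_load = D_maint·R ≈ 1420 × 2.70242 ≈ 3837.44 mg.

3837 mg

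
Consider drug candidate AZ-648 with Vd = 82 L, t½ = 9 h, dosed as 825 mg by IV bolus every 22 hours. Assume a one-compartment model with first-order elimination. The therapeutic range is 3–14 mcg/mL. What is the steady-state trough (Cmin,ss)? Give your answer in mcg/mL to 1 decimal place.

2.3 mcg/mL

Over one 22-h interval, 22/9 ≈ 2.4444 half-lives elapse, leaving f ≈ 0.1837 of each dose.
Single-dose peak C₀ = D/Vd = 825/82 ≈ 10.061 mcg/mL.
Steady-state trough Cmin,ss = C₀·f/(1−f) ≈ 10.061 × 0.1837/0.8163 ≈ 2.264 mcg/mL.
Trough 2.3 mcg/mL vs MEC 3 mcg/mL: subtherapeutic.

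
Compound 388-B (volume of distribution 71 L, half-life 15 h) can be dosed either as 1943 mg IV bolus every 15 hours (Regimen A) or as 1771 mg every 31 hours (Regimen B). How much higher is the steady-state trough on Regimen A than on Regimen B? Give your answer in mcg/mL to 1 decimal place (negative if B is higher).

19.5 mcg/mL

Regimen A: f = (1/2)^(15/15) ≈ 0.5000; Cmin,ss = (1943/71)·f/(1−f) ≈ 27.366 mcg/mL.
Regimen B: f = (1/2)^(31/15) ≈ 0.2387; Cmin,ss = (1771/71)·f/(1−f) ≈ 7.821 mcg/mL.
Difference ≈ 27.366 − 7.821 ≈ 19.545 mcg/mL.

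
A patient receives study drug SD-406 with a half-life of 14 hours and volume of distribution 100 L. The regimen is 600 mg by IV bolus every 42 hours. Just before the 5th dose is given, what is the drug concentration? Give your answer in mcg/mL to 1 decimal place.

0.9 mcg/mL

f = (1/2)^(τ/t½) = (1/2)^(42/14) ≈ 0.1250.
C₀ = D/Vd = 600/100 ≈ 6.000 mcg/mL.
Before the 5th dose, 4 doses have been given. Superposition: Cmin = C₀·(f + f² + … + f^4).
≈ 6.000 × (0.1250 + 0.0156 + 0.0020 + 0.0002) ≈ 6.000 × 0.1428 ≈ 0.857 mcg/mL.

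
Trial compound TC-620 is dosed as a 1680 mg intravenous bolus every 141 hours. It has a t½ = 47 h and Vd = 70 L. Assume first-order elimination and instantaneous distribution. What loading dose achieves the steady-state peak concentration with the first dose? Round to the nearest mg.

1920 mg

f = (1/2)^(141/47) ≈ 0.125000; accumulation ratio R = 1/(1−f) ≈ 1.14286.
Loading dose to hit Cmax,ss on first dose: D_load = D_maint·R ≈ 1680 × 1.14286 ≈ 1920.00 mg.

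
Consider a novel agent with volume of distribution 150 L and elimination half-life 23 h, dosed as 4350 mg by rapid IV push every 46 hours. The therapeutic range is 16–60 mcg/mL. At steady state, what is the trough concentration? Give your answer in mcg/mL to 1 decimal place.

9.7 mcg/mL

The dosing interval is 2 half-lives, so f = 2^(−2) = 0.25.
Accumulation ratio R = 1/(1 − f) = 1/0.75 = 4/3.
Single-dose peak C₀ = D/Vd = 4350/150 = 29 mcg/mL.
Steady-state peak Cmax,ss = C₀·R = 29 × 4/3 ≈ 38.667 mcg/mL.
Steady-state trough Cmin,ss = Cmax,ss·f ≈ 38.667 × 0.25 ≈ 9.667 mcg/mL.
Trough 9.7 mcg/mL vs MEC 16 mcg/mL: subtherapeutic.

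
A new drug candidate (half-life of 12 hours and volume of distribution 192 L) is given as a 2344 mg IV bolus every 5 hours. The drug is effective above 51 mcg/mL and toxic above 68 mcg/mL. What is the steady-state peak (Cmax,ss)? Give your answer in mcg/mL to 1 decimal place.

Over one 5-h interval, 5/12 ≈ 0.41667 half-lives elapse, leaving f ≈ 0.7492 of each dose.
Accumulation ratio R = 1/(1 − f) ≈ 1/0.2508 ≈ 3.9872.
Single-dose peak C₀ = D/Vd = 2344/192 ≈ 12.208 mcg/mL.
Steady-state peak Cmax,ss = C₀·R ≈ 12.208 × 3.9872 ≈ 48.676 mcg/mL.
Peak 48.7 mcg/mL vs MTC 68 mcg/mL: below toxic threshold.

48.7 mcg/mL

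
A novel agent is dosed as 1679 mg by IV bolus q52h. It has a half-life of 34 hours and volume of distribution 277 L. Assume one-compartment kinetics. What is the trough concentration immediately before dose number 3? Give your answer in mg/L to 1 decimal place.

2.8 mg/L

f = (1/2)^(τ/t½) = (1/2)^(52/34) ≈ 0.3464.
C₀ = D/Vd = 1679/277 ≈ 6.061 mg/L.
Before the 3rd dose, 2 doses have been given. Superposition: Cmin = C₀·(f + f²).
≈ 6.061 × (0.3464 + 0.1200) ≈ 6.061 × 0.4664 ≈ 2.827 mg/L.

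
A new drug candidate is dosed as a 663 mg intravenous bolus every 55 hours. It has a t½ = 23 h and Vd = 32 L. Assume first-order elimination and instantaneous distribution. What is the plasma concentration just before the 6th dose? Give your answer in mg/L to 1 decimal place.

4.9 mg/L

f = (1/2)^(τ/t½) = (1/2)^(55/23) ≈ 0.1906.
C₀ = D/Vd = 663/32 ≈ 20.719 mg/L.
Before the 6th dose, 5 doses have been given. Superposition: Cmin = C₀·(f + f² + … + f^5).
≈ 20.719 × (0.1906 + 0.0363 + 0.0069 + 0.0013 + 0.0003) ≈ 20.719 × 0.2354 ≈ 4.877 mg/L.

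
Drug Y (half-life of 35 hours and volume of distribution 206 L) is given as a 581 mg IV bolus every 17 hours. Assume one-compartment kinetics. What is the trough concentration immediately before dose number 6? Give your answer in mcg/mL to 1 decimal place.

f = (1/2)^(τ/t½) = (1/2)^(17/35) ≈ 0.7141.
C₀ = D/Vd = 581/206 ≈ 2.820 mcg/mL.
Before the 6th dose, 5 doses have been given. Superposition: Cmin = C₀·(f + f² + … + f^5).
≈ 2.820 × (0.7141 + 0.5099 + 0.3641 + 0.2600 + 0.1857) ≈ 2.820 × 2.0338 ≈ 5.735 mcg/mL.

5.7 mcg/mL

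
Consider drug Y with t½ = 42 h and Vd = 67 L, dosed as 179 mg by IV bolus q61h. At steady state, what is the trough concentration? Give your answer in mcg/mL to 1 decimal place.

k = ln2/t½ = ln2/42 ≈ 0.016504 h⁻¹; fraction remaining f = e^(−kτ) = e^(−0.016504×61) ≈ 0.3654.
At steady state, accumulation factor R = 1/(1 − e^(−kτ)) ≈ 1.5758.
Single-dose peak C₀ = D/Vd = 179/67 ≈ 2.672 mcg/mL.
Steady-state peak Cmax,ss = C₀·R ≈ 2.672 × 1.5758 ≈ 4.211 mcg/mL.
Steady-state trough Cmin,ss = Cmax,ss·f ≈ 4.211 × 0.3654 ≈ 1.539 mcg/mL.

1.5 mcg/mL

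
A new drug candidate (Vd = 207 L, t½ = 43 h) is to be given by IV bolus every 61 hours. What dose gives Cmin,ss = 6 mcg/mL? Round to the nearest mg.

2078 mg

τ/t½ = 61/43 ≈ 1.4186, so f = (1/2)^(61/43) ≈ 0.374074.
Cmin,ss = (D/Vd)·f/(1−f), so D = Cmin,ss·Vd·(1−f)/f.
D = 6 × 207 × (1−f)/f ≈ 6 × 207 × 1.67327 ≈ 2078.20 mg.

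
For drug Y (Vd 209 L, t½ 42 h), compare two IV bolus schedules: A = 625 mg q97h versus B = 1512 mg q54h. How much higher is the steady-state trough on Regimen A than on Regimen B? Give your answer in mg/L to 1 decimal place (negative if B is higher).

-4.3 mg/L

Regimen A: f = (1/2)^(97/42) ≈ 0.2017; Cmin,ss = (625/209)·f/(1−f) ≈ 0.756 mg/L.
Regimen B: f = (1/2)^(54/42) ≈ 0.4102; Cmin,ss = (1512/209)·f/(1−f) ≈ 5.031 mg/L.
Difference ≈ 0.756 − 5.031 ≈ -4.275 mg/L.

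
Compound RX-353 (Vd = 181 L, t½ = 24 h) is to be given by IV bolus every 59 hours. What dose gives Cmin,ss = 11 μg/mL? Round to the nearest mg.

τ/t½ = 59/24 ≈ 2.4583, so f = (1/2)^(59/24) ≈ 0.181957.
Cmin,ss = (D/Vd)·f/(1−f), so D = Cmin,ss·Vd·(1−f)/f.
D = 11 × 181 × (1−f)/f ≈ 11 × 181 × 4.49580 ≈ 8951.14 mg.

8951 mg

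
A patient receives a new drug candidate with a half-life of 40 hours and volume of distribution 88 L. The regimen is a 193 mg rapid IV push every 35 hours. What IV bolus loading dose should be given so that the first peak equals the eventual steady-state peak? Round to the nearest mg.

424 mg

f = (1/2)^(35/40) ≈ 0.545254; accumulation ratio R = 1/(1−f) ≈ 2.19903.
Loading dose to hit Cmax,ss on first dose: D_load = D_maint·R ≈ 193 × 2.19903 ≈ 424.41 mg.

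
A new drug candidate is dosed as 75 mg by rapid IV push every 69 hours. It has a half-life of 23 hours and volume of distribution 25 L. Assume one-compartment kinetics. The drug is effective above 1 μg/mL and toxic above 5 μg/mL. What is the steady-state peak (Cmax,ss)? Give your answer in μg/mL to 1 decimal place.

3.4 μg/mL

The dosing interval is 3 half-lives, so f = 2^(−3) = 0.125.
At steady state, R = 1/(1 − 0.125) = 8/7.
Single-dose peak C₀ = D/Vd = 75/25 = 3 μg/mL.
Steady-state peak Cmax,ss = C₀·R = 3 × 8/7 ≈ 3.429 μg/mL.
Peak 3.4 μg/mL vs MTC 5 μg/mL: below toxic threshold.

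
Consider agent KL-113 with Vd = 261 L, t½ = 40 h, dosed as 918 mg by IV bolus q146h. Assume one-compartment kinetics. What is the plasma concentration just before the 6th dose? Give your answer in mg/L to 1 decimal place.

f = (1/2)^(τ/t½) = (1/2)^(146/40) ≈ 0.0797.
C₀ = D/Vd = 918/261 ≈ 3.517 mg/L.
Before the 6th dose, 5 doses have been given. Superposition: Cmin = C₀·(f + f² + … + f^5).
≈ 3.517 × (0.0797 + 0.0064 + 0.0005 + 0.0000 + 0.0000) ≈ 3.517 × 0.0866 ≈ 0.305 mg/L.

0.3 mg/L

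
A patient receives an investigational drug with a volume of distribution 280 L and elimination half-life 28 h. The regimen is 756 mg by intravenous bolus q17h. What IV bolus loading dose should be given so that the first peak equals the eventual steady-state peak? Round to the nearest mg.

2201 mg

f = (1/2)^(17/28) ≈ 0.656496; accumulation ratio R = 1/(1−f) ≈ 2.91117.
Loading dose to hit Cmax,ss on first dose: D_load = D_maint·R ≈ 756 × 2.91117 ≈ 2200.84 mg.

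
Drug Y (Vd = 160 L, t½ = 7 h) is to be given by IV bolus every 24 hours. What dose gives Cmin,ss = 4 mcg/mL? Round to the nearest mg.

6251 mg

τ/t½ = 24/7 ≈ 3.4286, so f = (1/2)^(24/7) ≈ 0.092875.
Cmin,ss = (D/Vd)·f/(1−f), so D = Cmin,ss·Vd·(1−f)/f.
D = 4 × 160 × (1−f)/f ≈ 4 × 160 × 9.76716 ≈ 6250.98 mg.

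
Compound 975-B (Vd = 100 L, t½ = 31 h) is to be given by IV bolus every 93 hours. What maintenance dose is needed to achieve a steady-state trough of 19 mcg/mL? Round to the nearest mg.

τ/t½ = 93/31 ≈ 3, so f = (1/2)^(93/31) ≈ 0.125000.
Cmin,ss = (D/Vd)·f/(1−f), so D = Cmin,ss·Vd·(1−f)/f.
D = 19 × 100 × (1−f)/f ≈ 19 × 100 × 7.00000 ≈ 13300.00 mg.

13300 mg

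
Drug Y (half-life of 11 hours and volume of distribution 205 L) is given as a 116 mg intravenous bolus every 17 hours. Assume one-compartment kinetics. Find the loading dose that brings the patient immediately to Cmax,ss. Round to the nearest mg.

f = (1/2)^(17/11) ≈ 0.342588; accumulation ratio R = 1/(1−f) ≈ 1.52112.
Loading dose to hit Cmax,ss on first dose: D_load = D_maint·R ≈ 116 × 1.52112 ≈ 176.45 mg.

176 mg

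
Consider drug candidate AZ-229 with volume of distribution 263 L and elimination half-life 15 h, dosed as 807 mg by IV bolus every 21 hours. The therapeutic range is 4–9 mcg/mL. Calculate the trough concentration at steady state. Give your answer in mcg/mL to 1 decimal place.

1.9 mcg/mL

k = ln2/t½ = ln2/15 ≈ 0.046210 h⁻¹; fraction remaining f = e^(−kτ) = e^(−0.046210×21) ≈ 0.3789.
Accumulation ratio R = 1/(1 − f) ≈ 1/0.6211 ≈ 1.6100.
Single-dose peak C₀ = D/Vd = 807/263 ≈ 3.068 mcg/mL.
Cmax,ss = C₀/(1 − f) ≈ 3.068/0.6211 ≈ 4.940 mcg/mL.
One interval later, Cmin,ss = Cmax,ss·e^(−kτ) ≈ 4.940 × 0.3789 ≈ 1.872 mcg/mL.
Trough 1.9 mcg/mL vs MEC 4 mcg/mL: subtherapeutic.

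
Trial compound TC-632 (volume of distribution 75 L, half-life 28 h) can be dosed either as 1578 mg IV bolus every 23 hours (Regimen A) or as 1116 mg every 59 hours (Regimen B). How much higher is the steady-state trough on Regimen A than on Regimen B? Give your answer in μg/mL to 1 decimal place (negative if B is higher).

Regimen A: f = (1/2)^(23/28) ≈ 0.5659; Cmin,ss = (1578/75)·f/(1−f) ≈ 27.428 μg/mL.
Regimen B: f = (1/2)^(59/28) ≈ 0.2321; Cmin,ss = (1116/75)·f/(1−f) ≈ 4.498 μg/mL.
Difference ≈ 27.428 − 4.498 ≈ 22.930 μg/mL.

22.9 μg/mL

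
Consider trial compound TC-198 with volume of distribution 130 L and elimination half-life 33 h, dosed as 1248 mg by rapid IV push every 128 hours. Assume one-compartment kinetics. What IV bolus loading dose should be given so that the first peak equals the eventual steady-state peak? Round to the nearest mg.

1339 mg

f = (1/2)^(128/33) ≈ 0.067978; accumulation ratio R = 1/(1−f) ≈ 1.07294.
Loading dose to hit Cmax,ss on first dose: D_load = D_maint·R ≈ 1248 × 1.07294 ≈ 1339.03 mg.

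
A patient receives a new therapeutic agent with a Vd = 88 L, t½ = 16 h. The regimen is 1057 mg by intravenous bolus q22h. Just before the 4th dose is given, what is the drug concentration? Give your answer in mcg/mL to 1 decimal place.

f = (1/2)^(τ/t½) = (1/2)^(22/16) ≈ 0.3856.
C₀ = D/Vd = 1057/88 ≈ 12.011 mcg/mL.
Before the 4th dose, 3 doses have been given. Superposition: Cmin = C₀·(f + f² + … + f^3).
≈ 12.011 × (0.3856 + 0.1487 + 0.0573) ≈ 12.011 × 0.5916 ≈ 7.106 mcg/mL.

7.1 mcg/mL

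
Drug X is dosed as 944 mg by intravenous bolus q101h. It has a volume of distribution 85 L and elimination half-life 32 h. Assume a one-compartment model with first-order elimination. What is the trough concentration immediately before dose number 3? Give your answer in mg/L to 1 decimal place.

f = (1/2)^(τ/t½) = (1/2)^(101/32) ≈ 0.1122.
C₀ = D/Vd = 944/85 ≈ 11.106 mg/L.
Before the 3rd dose, 2 doses have been given. Superposition: Cmin = C₀·(f + f²).
≈ 11.106 × (0.1122 + 0.0126) ≈ 11.106 × 0.1248 ≈ 1.386 mg/L.

1.4 mg/L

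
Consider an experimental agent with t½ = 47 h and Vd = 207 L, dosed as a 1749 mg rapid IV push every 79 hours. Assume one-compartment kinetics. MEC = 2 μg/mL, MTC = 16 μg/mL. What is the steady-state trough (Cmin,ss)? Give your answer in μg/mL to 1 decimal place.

3.8 μg/mL

Over one 79-h interval, 79/47 ≈ 1.6809 half-lives elapse, leaving f ≈ 0.3119 of each dose.
Accumulation ratio R = 1/(1 − f) ≈ 1/0.6881 ≈ 1.4533.
Each bolus raises the concentration by D/Vd = 1749/207 ≈ 8.449 μg/mL.
Steady-state peak Cmax,ss = C₀·R ≈ 8.449 × 1.4533 ≈ 12.279 μg/mL.
One interval later, Cmin,ss = Cmax,ss·e^(−kτ) ≈ 12.279 × 0.3119 ≈ 3.830 μg/mL.
Trough 3.8 μg/mL vs MEC 2 μg/mL: adequate.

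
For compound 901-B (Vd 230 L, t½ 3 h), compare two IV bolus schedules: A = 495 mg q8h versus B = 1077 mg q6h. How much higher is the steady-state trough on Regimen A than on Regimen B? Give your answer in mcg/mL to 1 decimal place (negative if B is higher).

-1.2 mcg/mL

Regimen A: f = (1/2)^(8/3) ≈ 0.1575; Cmin,ss = (495/230)·f/(1−f) ≈ 0.402 mcg/mL.
Regimen B: f = (1/2)^(6/3) ≈ 0.2500; Cmin,ss = (1077/230)·f/(1−f) ≈ 1.561 mcg/mL.
Difference ≈ 0.402 − 1.561 ≈ -1.159 mcg/mL.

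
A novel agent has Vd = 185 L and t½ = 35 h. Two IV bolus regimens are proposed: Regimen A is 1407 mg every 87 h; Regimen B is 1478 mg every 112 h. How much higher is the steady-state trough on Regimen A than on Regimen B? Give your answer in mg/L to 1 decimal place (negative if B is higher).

Regimen A: f = (1/2)^(87/35) ≈ 0.1785; Cmin,ss = (1407/185)·f/(1−f) ≈ 1.653 mg/L.
Regimen B: f = (1/2)^(112/35) ≈ 0.1088; Cmin,ss = (1478/185)·f/(1−f) ≈ 0.975 mg/L.
Difference ≈ 1.653 − 0.975 ≈ 0.678 mg/L.

0.7 mg/L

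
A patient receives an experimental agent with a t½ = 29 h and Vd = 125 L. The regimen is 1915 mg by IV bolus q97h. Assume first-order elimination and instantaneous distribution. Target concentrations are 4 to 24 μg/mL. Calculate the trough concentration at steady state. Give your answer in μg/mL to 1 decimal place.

1.7 μg/mL

k = ln2/t½ = ln2/29 ≈ 0.023902 h⁻¹; fraction remaining f = e^(−kτ) = e^(−0.023902×97) ≈ 0.0984.
At steady state, accumulation factor R = 1/(1 − e^(−kτ)) ≈ 1.1091.
Each bolus raises the concentration by D/Vd = 1915/125 ≈ 15.320 μg/mL.
Steady-state peak Cmax,ss = C₀·R ≈ 15.320 × 1.1091 ≈ 16.991 μg/mL.
One interval later, Cmin,ss = Cmax,ss·e^(−kτ) ≈ 16.991 × 0.0984 ≈ 1.672 μg/mL.
Trough 1.7 μg/mL vs MEC 4 μg/mL: subtherapeutic.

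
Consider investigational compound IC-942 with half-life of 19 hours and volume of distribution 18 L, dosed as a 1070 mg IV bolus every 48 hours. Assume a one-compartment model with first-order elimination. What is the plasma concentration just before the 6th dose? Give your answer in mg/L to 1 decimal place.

12.5 mg/L

f = (1/2)^(τ/t½) = (1/2)^(48/19) ≈ 0.1736.
C₀ = D/Vd = 1070/18 ≈ 59.444 mg/L.
Before the 6th dose, 5 doses have been given. Superposition: Cmin = C₀·(f + f² + … + f^5).
≈ 59.444 × (0.1736 + 0.0301 + 0.0052 + 0.0009 + 0.0002) ≈ 59.444 × 0.2100 ≈ 12.483 mg/L.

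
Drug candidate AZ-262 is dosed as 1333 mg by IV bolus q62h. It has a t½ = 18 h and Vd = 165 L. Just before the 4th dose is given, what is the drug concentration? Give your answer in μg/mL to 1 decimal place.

0.8 μg/mL

f = (1/2)^(τ/t½) = (1/2)^(62/18) ≈ 0.0919.
C₀ = D/Vd = 1333/165 ≈ 8.079 μg/mL.
Before the 4th dose, 3 doses have been given. Superposition: Cmin = C₀·(f + f² + … + f^3).
≈ 8.079 × (0.0919 + 0.0084 + 0.0008) ≈ 8.079 × 0.1011 ≈ 0.817 μg/mL.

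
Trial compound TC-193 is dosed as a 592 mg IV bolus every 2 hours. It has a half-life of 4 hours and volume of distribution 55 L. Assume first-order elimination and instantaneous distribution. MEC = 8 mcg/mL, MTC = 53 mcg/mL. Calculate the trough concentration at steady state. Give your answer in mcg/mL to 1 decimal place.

τ/t½ = 2/4 ≈ 0.5, so fraction remaining f = (1/2)^(2/4) ≈ 0.7071.
Accumulation ratio R = 1/(1 − f) ≈ 1/0.2929 ≈ 3.4141.
Each bolus raises the concentration by D/Vd = 592/55 ≈ 10.764 mcg/mL.
Steady-state peak Cmax,ss = C₀·R ≈ 10.764 × 3.4141 ≈ 36.749 mcg/mL.
Steady-state trough Cmin,ss = Cmax,ss·f ≈ 36.749 × 0.7071 ≈ 25.985 mcg/mL.
Trough 26.0 mcg/mL vs MEC 8 mcg/mL: adequate.

26.0 mcg/mL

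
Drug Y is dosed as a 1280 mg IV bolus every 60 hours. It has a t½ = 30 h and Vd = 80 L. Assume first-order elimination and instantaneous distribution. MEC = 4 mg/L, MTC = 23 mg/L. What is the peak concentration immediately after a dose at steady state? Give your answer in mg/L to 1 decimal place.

τ = 60 h = 2 half-lives, so f = (1/2)^2 = 0.25.
Accumulation ratio R = 1/(1 − f) = 1/0.75 = 4/3.
Single-dose peak C₀ = D/Vd = 1280/80 = 16 mg/L.
Steady-state peak Cmax,ss = C₀·R = 16 × 4/3 ≈ 21.333 mg/L.
Peak 21.3 mg/L vs MTC 23 mg/L: below toxic threshold.

21.3 mg/L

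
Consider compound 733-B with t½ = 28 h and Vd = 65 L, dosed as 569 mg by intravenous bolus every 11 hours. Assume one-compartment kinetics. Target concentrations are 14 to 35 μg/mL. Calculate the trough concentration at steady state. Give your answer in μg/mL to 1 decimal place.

τ/t½ = 11/28 ≈ 0.39286, so fraction remaining f = (1/2)^(11/28) ≈ 0.7616.
At steady state, accumulation factor R = 1/(1 − e^(−kτ)) ≈ 4.1946.
Each bolus raises the concentration by D/Vd = 569/65 ≈ 8.754 μg/mL.
Cmax,ss = C₀/(1 − f) ≈ 8.754/0.2384 ≈ 36.720 μg/mL.
Steady-state trough Cmin,ss = Cmax,ss·f ≈ 36.720 × 0.7616 ≈ 27.966 μg/mL.
Trough 28.0 μg/mL vs MEC 14 μg/mL: adequate.

28.0 μg/mL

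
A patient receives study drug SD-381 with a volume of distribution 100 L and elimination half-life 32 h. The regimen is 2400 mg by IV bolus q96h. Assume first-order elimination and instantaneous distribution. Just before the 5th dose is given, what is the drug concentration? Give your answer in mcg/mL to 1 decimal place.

3.4 mcg/mL

f = (1/2)^(τ/t½) = (1/2)^(96/32) ≈ 0.1250.
C₀ = D/Vd = 2400/100 ≈ 24.000 mcg/mL.
Before the 5th dose, 4 doses have been given. Superposition: Cmin = C₀·(f + f² + … + f^4).
≈ 24.000 × (0.1250 + 0.0156 + 0.0020 + 0.0002) ≈ 24.000 × 0.1428 ≈ 3.427 mcg/mL.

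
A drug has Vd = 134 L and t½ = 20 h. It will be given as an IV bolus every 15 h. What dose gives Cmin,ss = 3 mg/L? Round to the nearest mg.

τ/t½ = 15/20 ≈ 0.75, so f = (1/2)^(15/20) ≈ 0.594604.
Cmin,ss = (D/Vd)·f/(1−f), so D = Cmin,ss·Vd·(1−f)/f.
D = 3 × 134 × (1−f)/f ≈ 3 × 134 × 0.68179 ≈ 274.08 mg.

274 mg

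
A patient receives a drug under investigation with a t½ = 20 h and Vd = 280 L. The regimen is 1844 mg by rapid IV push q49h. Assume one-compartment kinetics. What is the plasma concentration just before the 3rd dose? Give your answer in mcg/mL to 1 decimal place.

f = (1/2)^(τ/t½) = (1/2)^(49/20) ≈ 0.1830.
C₀ = D/Vd = 1844/280 ≈ 6.586 mcg/mL.
Before the 3rd dose, 2 doses have been given. Superposition: Cmin = C₀·(f + f²).
≈ 6.586 × (0.1830 + 0.0335) ≈ 6.586 × 0.2165 ≈ 1.426 mcg/mL.

1.4 mcg/mL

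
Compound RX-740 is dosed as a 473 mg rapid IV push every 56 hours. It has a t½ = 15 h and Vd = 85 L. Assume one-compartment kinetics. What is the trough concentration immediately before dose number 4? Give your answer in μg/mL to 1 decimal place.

0.5 μg/mL

f = (1/2)^(τ/t½) = (1/2)^(56/15) ≈ 0.0752.
C₀ = D/Vd = 473/85 ≈ 5.565 μg/mL.
Before the 4th dose, 3 doses have been given. Superposition: Cmin = C₀·(f + f² + … + f^3).
≈ 5.565 × (0.0752 + 0.0057 + 0.0004) ≈ 5.565 × 0.0813 ≈ 0.452 μg/mL.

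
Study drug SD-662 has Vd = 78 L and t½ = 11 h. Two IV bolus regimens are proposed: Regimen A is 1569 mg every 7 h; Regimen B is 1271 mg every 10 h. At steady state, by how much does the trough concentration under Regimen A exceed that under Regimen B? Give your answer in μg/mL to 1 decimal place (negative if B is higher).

17.7 μg/mL

Regimen A: f = (1/2)^(7/11) ≈ 0.6433; Cmin,ss = (1569/78)·f/(1−f) ≈ 36.278 μg/mL.
Regimen B: f = (1/2)^(10/11) ≈ 0.5325; Cmin,ss = (1271/78)·f/(1−f) ≈ 18.560 μg/mL.
Difference ≈ 36.278 − 18.560 ≈ 17.718 μg/mL.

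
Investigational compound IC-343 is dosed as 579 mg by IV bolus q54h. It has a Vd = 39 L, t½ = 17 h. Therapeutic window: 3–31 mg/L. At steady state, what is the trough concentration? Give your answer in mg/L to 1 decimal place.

1.8 mg/L

k = ln2/t½ = ln2/17 ≈ 0.040773 h⁻¹; fraction remaining f = e^(−kτ) = e^(−0.040773×54) ≈ 0.1106.
Single-dose peak C₀ = D/Vd = 579/39 ≈ 14.846 mg/L.
Steady-state trough Cmin,ss = C₀·f/(1−f) ≈ 14.846 × 0.1106/0.8894 ≈ 1.846 mg/L.
Trough 1.8 mg/L vs MEC 3 mg/L: subtherapeutic.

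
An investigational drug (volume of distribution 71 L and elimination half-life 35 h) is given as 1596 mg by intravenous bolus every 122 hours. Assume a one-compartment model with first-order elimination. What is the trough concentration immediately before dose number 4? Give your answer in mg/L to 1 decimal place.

f = (1/2)^(τ/t½) = (1/2)^(122/35) ≈ 0.0893.
C₀ = D/Vd = 1596/71 ≈ 22.479 mg/L.
Before the 4th dose, 3 doses have been given. Superposition: Cmin = C₀·(f + f² + … + f^3).
≈ 22.479 × (0.0893 + 0.0080 + 0.0007) ≈ 22.479 × 0.0980 ≈ 2.203 mg/L.

2.2 mg/L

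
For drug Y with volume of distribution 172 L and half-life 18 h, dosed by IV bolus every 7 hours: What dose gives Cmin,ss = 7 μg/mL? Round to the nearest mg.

τ/t½ = 7/18 ≈ 0.38889, so f = (1/2)^(7/18) ≈ 0.763718.
Cmin,ss = (D/Vd)·f/(1−f), so D = Cmin,ss·Vd·(1−f)/f.
D = 7 × 172 × (1−f)/f ≈ 7 × 172 × 0.30938 ≈ 372.49 mg.

372 mg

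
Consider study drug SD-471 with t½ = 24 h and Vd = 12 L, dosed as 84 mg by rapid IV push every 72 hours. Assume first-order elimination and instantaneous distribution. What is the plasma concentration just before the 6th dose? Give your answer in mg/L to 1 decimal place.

1.0 mg/L

f = (1/2)^(τ/t½) = (1/2)^(72/24) ≈ 0.1250.
C₀ = D/Vd = 84/12 ≈ 7.000 mg/L.
Before the 6th dose, 5 doses have been given. Superposition: Cmin = C₀·(f + f² + … + f^5).
≈ 7.000 × (0.1250 + 0.0156 + 0.0020 + 0.0002 + 0.0000) ≈ 7.000 × 0.1428 ≈ 1.000 mg/L.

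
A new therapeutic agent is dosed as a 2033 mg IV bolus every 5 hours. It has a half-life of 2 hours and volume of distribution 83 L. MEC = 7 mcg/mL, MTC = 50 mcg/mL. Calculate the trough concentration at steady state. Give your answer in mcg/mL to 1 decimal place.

5.3 mcg/mL

τ/t½ = 5/2 ≈ 2.5, so fraction remaining f = (1/2)^(5/2) ≈ 0.1768.
Accumulation ratio R = 1/(1 − f) ≈ 1/0.8232 ≈ 1.2148.
Single-dose peak C₀ = D/Vd = 2033/83 ≈ 24.494 mcg/mL.
Steady-state peak Cmax,ss = C₀·R ≈ 24.494 × 1.2148 ≈ 29.755 mcg/mL.
Steady-state trough Cmin,ss = Cmax,ss·f ≈ 29.755 × 0.1768 ≈ 5.261 mcg/mL.
Trough 5.3 mcg/mL vs MEC 7 mcg/mL: subtherapeutic.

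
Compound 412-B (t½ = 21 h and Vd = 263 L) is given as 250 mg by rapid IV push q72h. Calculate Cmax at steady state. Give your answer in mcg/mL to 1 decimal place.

Over one 72-h interval, 72/21 ≈ 3.4286 half-lives elapse, leaving f ≈ 0.0929 of each dose.
At steady state, accumulation factor R = 1/(1 − e^(−kτ)) ≈ 1.1024.
Each bolus raises the concentration by D/Vd = 250/263 ≈ 0.951 mcg/mL.
Cmax,ss = C₀/(1 − f) ≈ 0.951/0.9071 ≈ 1.048 mcg/mL.

1.0 mcg/mL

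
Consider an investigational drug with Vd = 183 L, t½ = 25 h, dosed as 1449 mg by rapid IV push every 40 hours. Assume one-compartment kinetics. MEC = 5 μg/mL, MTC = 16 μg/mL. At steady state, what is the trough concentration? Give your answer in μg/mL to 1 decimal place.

Over one 40-h interval, 40/25 ≈ 1.6 half-lives elapse, leaving f ≈ 0.3299 of each dose.
At steady state, accumulation factor R = 1/(1 − e^(−kτ)) ≈ 1.4923.
Single-dose peak C₀ = D/Vd = 1449/183 ≈ 7.918 μg/mL.
Cmax,ss = C₀/(1 − f) ≈ 7.918/0.6701 ≈ 11.816 μg/mL.
One interval later, Cmin,ss = Cmax,ss·e^(−kτ) ≈ 11.816 × 0.3299 ≈ 3.898 μg/mL.
Trough 3.9 μg/mL vs MEC 5 μg/mL: subtherapeutic.

3.9 μg/mL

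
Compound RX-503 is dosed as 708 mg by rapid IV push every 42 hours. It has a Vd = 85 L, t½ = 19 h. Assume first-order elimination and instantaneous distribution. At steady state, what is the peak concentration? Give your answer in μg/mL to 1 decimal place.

10.6 μg/mL

k = ln2/t½ = ln2/19 ≈ 0.036481 h⁻¹; fraction remaining f = e^(−kτ) = e^(−0.036481×42) ≈ 0.2161.
Accumulation ratio R = 1/(1 − f) ≈ 1/0.7839 ≈ 1.2757.
Single-dose peak C₀ = D/Vd = 708/85 ≈ 8.329 μg/mL.
Steady-state peak Cmax,ss = C₀·R ≈ 8.329 × 1.2757 ≈ 10.625 μg/mL.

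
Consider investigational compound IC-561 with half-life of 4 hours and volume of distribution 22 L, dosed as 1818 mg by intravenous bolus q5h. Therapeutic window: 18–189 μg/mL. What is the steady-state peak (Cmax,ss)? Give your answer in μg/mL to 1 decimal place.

142.6 μg/mL

Over one 5-h interval, 5/4 ≈ 1.25 half-lives elapse, leaving f ≈ 0.4204 of each dose.
Accumulation ratio R = 1/(1 − f) ≈ 1/0.5796 ≈ 1.7253.
Single-dose peak C₀ = D/Vd = 1818/22 ≈ 82.636 μg/mL.
Steady-state peak Cmax,ss = C₀·R ≈ 82.636 × 1.7253 ≈ 142.572 μg/mL.
Peak 142.6 μg/mL vs MTC 189 μg/mL: below toxic threshold.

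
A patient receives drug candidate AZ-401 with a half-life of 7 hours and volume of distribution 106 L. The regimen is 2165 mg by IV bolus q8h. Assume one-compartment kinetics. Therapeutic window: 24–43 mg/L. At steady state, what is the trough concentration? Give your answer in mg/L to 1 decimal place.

Over one 8-h interval, 8/7 ≈ 1.1429 half-lives elapse, leaving f ≈ 0.4529 of each dose.
Accumulation ratio R = 1/(1 − f) ≈ 1/0.5471 ≈ 1.8278.
Single-dose peak C₀ = D/Vd = 2165/106 ≈ 20.425 mg/L.
Cmax,ss = C₀/(1 − f) ≈ 20.425/0.5471 ≈ 37.333 mg/L.
One interval later, Cmin,ss = Cmax,ss·e^(−kτ) ≈ 37.333 × 0.4529 ≈ 16.908 mg/L.
Trough 16.9 mg/L vs MEC 24 mg/L: subtherapeutic.

16.9 mg/L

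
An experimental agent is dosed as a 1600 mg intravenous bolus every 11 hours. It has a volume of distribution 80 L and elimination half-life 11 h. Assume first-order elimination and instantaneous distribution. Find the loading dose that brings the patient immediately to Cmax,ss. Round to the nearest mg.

f = (1/2)^(11/11) ≈ 0.500000; accumulation ratio R = 1/(1−f) ≈ 2.00000.
Loading dose to hit Cmax,ss on first dose: D_load = D_maint·R ≈ 1600 × 2.00000 ≈ 3200.00 mg.

3200 mg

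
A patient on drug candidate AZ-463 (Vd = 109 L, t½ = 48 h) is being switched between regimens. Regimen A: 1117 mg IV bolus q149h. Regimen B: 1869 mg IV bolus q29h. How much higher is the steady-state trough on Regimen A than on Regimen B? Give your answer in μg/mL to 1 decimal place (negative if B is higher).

-31.6 μg/mL

Regimen A: f = (1/2)^(149/48) ≈ 0.1163; Cmin,ss = (1117/109)·f/(1−f) ≈ 1.349 μg/mL.
Regimen B: f = (1/2)^(29/48) ≈ 0.6579; Cmin,ss = (1869/109)·f/(1−f) ≈ 32.975 μg/mL.
Difference ≈ 1.349 − 32.975 ≈ -31.626 μg/mL.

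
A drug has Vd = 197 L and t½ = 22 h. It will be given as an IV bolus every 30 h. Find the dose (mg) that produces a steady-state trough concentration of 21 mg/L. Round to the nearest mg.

τ/t½ = 30/22 ≈ 1.3636, so f = (1/2)^(30/22) ≈ 0.388602.
Cmin,ss = (D/Vd)·f/(1−f), so D = Cmin,ss·Vd·(1−f)/f.
D = 21 × 197 × (1−f)/f ≈ 21 × 197 × 1.57333 ≈ 6508.87 mg.

6509 mg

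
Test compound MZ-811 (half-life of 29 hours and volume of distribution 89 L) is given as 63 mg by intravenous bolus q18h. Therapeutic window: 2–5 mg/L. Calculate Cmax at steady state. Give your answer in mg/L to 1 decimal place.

2.0 mg/L

k = ln2/t½ = ln2/29 ≈ 0.023902 h⁻¹; fraction remaining f = e^(−kτ) = e^(−0.023902×18) ≈ 0.6504.
At steady state, accumulation factor R = 1/(1 − e^(−kτ)) ≈ 2.8604.
Single-dose peak C₀ = D/Vd = 63/89 ≈ 0.708 mg/L.
Steady-state peak Cmax,ss = C₀·R ≈ 0.708 × 2.8604 ≈ 2.025 mg/L.
Peak 2.0 mg/L vs MTC 5 mg/L: below toxic threshold.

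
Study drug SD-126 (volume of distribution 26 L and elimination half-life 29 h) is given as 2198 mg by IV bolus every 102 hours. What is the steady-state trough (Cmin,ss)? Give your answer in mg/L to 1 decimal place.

8.1 mg/L

τ/t½ = 102/29 ≈ 3.5172, so fraction remaining f = (1/2)^(102/29) ≈ 0.0873.
Accumulation ratio R = 1/(1 − f) ≈ 1/0.9127 ≈ 1.0957.
Each bolus raises the concentration by D/Vd = 2198/26 ≈ 84.538 mg/L.
Cmax,ss = C₀/(1 − f) ≈ 84.538/0.9127 ≈ 92.624 mg/L.
One interval later, Cmin,ss = Cmax,ss·e^(−kτ) ≈ 92.624 × 0.0873 ≈ 8.086 mg/L.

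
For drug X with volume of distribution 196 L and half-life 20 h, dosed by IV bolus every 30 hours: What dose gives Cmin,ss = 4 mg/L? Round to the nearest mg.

τ/t½ = 30/20 ≈ 1.5, so f = (1/2)^(30/20) ≈ 0.353553.
Cmin,ss = (D/Vd)·f/(1−f), so D = Cmin,ss·Vd·(1−f)/f.
D = 4 × 196 × (1−f)/f ≈ 4 × 196 × 1.82843 ≈ 1433.49 mg.

1433 mg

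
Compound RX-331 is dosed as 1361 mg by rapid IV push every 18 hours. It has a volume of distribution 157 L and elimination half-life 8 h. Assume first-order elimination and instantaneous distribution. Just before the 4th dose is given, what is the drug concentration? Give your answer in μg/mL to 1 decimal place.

f = (1/2)^(τ/t½) = (1/2)^(18/8) ≈ 0.2102.
C₀ = D/Vd = 1361/157 ≈ 8.669 μg/mL.
Before the 4th dose, 3 doses have been given. Superposition: Cmin = C₀·(f + f² + … + f^3).
≈ 8.669 × (0.2102 + 0.0442 + 0.0093) ≈ 8.669 × 0.2637 ≈ 2.286 μg/mL.

2.3 μg/mL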